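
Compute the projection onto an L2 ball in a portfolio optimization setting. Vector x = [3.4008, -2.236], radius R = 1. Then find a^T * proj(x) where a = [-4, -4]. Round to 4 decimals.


Step 1: Compute ||x|| (intermediates to 6 decimals).
||x|| = sqrt(3.4008^2 + (-2.236)^2) = 4.070029
Step 2: Project.
Since ||x|| > R, scale = R/||x|| = 1/4.070029 = 0.245698, proj(x) = scale * x
proj(x) = [0.83557, -0.549381]
Step 3: Dot product.
a^T * proj(x) = -4*0.83557 - 4*(-0.549381) = -1.1448


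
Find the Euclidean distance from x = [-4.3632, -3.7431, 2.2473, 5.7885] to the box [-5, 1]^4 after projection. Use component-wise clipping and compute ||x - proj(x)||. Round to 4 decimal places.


Project each component onto [-5, 1].
clip(-4.3632) = -4.3632, clip(-3.7431) = -3.7431, clip(2.2473) = 1.0, clip(5.7885) = 1.0
Projection = [-4.3632, -3.7431, 1.0, 1.0]
Squared diffs: [0.0, 0.0, 1.5558, 22.9297]
Distance = sqrt(24.4855) = 4.9483


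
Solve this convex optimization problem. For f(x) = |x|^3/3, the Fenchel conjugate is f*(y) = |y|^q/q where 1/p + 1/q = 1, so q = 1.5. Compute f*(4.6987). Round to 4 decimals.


The conjugate exponent q satisfies 1/p + 1/q = 1.
p = 3, so q = 3/(3 - 1) = 1.5
|y|^q = 4.6987^1.5 = 10.1851
f*(4.6987) = 10.1851 / 1.5 = 6.7901


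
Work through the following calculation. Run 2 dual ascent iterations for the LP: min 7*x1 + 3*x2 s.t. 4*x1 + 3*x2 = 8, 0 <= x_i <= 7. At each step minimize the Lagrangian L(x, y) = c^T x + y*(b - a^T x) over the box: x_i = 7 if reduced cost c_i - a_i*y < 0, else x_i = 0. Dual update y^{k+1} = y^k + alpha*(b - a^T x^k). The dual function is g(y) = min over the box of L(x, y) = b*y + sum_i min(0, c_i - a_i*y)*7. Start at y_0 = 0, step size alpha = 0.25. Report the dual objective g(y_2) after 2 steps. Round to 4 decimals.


Dual ascent for LP: min 7*x1 + 3*x2, 4*x1 + 3*x2 = 8, 0 <= x_i <= 7
Step 1: y^k = 0.0, reduced costs: (7.0, 3.0)
  x^k = (0.0, 0.0), subgradient = b - a^T x = 8.0
  y^{k+1} = 0.0 + 0.25*8.0 = 2.0
Step 2: y^k = 2.0, reduced costs: (-1.0, -3.0)
  x^k = (7.0, 7.0), subgradient = b - a^T x = -41.0
  y^{k+1} = 2.0 + 0.25*-41.0 = -8.25
Dual objective at y_2 = -8.25: reduced costs (40.0, 27.75), box minimizer x = (0.0, 0.0)
g(y_2) = b*y + (c1 - a1*y)*x1 + (c2 - a2*y)*x2 = 8*(-8.25) + 40.0*0.0 + 27.75*0.0 = -66.0 + 0.0 + 0.0 = -66.0


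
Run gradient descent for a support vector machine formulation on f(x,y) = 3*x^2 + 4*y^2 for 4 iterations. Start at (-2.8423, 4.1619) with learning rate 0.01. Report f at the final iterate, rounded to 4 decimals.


Gradient descent on f(x,y) = 3*x^2 + 4*y^2.
Starting point: (-2.8423, 4.1619), alpha = 0.01
Step 1: grad_x = 2*3*-2.8423 = -17.0538, grad_y = 2*4*4.1619 = 33.2952
  x_1 = -2.8423 - 0.01*-17.0538 = -2.6718
  y_1 = 4.1619 - 0.01*33.2952 = 3.8289
Step 2: grad_x = 2*3*-2.6718 = -16.0306, grad_y = 2*4*3.8289 = 30.6316
  x_2 = -2.6718 - 0.01*-16.0306 = -2.5115
  y_2 = 3.8289 - 0.01*30.6316 = 3.5226
Step 3: grad_x = 2*3*-2.5115 = -15.0687, grad_y = 2*4*3.5226 = 28.1811
  x_3 = -2.5115 - 0.01*-15.0687 = -2.3608
  y_3 = 3.5226 - 0.01*28.1811 = 3.2408
Step 4: grad_x = 2*3*-2.3608 = -14.1646, grad_y = 2*4*3.2408 = 25.9266
  x_4 = -2.3608 - 0.01*-14.1646 = -2.2191
  y_4 = 3.2408 - 0.01*25.9266 = 2.9816
f(-2.2191, 2.9816) = 3*(-2.2191)^2 + 4*2.9816^2 = 50.3322


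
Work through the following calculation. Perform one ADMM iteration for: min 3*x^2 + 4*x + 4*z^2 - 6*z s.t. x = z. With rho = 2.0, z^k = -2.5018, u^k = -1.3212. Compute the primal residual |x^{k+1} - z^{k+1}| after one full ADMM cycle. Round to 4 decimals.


ADMM iteration with rho = 2.0, z^k = -2.5018, u^k = -1.3212
Step 1: x-update.
Minimize 3*x^2 + 4*x + (2.0/2)*(x + 2.5018 - 1.3212)^2
FOC: (2*3 + 2.0)*x = -4 + 2.0*(-2.5018 + 1.3212)
x^{k+1} = -0.7952
Step 2: z-update.
Minimize 4*z^2 - 6*z + (2.0/2)*(-0.7952 - z - 1.3212)^2
FOC: (2*4 + 2.0)*z = 6 + 2.0*(-0.7952 - 1.3212)
z^{k+1} = 0.1767
Step 3: u-update.
u^{k+1} = -1.3212 - 0.7952 - 0.1767 = -2.2931
Step 4: Primal residual = |-0.7952 - 0.1767| = 0.9719


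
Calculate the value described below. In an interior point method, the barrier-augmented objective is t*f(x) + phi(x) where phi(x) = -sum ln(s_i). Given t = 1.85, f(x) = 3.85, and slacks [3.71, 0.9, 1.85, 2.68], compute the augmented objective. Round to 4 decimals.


Step 1: Compute log-barrier.
ln values: [1.311, -0.1054, 0.6152, 0.9858]
phi = -(1.311 - 0.1054 + 0.6152 + 0.9858) = -2.8067
Step 2: Compute augmented objective.
t*f(x) = 1.85*3.85 = 7.1225
Total = 7.1225 - 2.8067 = 4.3158


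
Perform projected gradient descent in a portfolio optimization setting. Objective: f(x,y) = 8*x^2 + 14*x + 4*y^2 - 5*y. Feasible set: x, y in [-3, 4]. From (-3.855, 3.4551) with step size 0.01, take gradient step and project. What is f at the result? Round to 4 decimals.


Step 1: Compute gradient at (-3.855, 3.4551).
grad_x = 2*8*-3.855 + 14 = -47.68
grad_y = 2*4*3.4551 - 5 = 22.6408
Step 2: Gradient step.
x_raw = -3.855 - 0.01*-47.68 = -3.3782
y_raw = 3.4551 - 0.01*22.6408 = 3.2287
Step 3: Project onto [-3, 4].
x_proj = clip(-3.3782) = -3.0
y_proj = clip(3.2287) = 3.2287
Step 4: Evaluate f.
f(-3.0, 3.2287) = 55.5543


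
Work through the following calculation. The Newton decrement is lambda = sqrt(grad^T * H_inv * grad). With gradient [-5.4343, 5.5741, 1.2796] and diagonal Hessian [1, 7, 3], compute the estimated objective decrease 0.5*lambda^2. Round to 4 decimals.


Step 1: H is diagonal, so H^(-1) * g = [-5.4343, 0.7963, 0.4265].
Step 2: g^T H^(-1) g = sum_i g_i^2 / H_ii
  = (-5.4343)^2/1 + (5.5741)^2/7 + (1.2796)^2/3
  = 29.5316 + 4.4387 + 0.5458 = 34.5161
Step 3: Objective decrease = 0.5 * g^T H^(-1) g = 17.258


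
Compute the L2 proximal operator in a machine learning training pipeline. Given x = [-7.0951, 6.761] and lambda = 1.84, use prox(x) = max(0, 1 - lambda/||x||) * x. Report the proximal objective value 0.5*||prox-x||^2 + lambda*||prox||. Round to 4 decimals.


Step 1: Compute ||x||.
||x|| = 9.8006
Step 2: Compute scaling factor.
scale = max(0, 1 - 1.84/9.8006) = 0.8123
Step 3: prox(x) = [-5.763, 5.4917]
||prox(x)|| = 7.9606
Step 4: Proximal objective.
0.5*||prox-x||^2 = 1.6928
lambda*||prox|| = 14.6475
Total = 16.3403


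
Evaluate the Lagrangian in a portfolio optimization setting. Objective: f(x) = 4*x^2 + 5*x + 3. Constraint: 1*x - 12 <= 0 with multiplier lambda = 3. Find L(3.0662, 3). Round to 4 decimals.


Step 1: Evaluate f(x).
f(3.0662) = 4*3.0662^2 + 5*3.0662 + 3 = 55.9373
Step 2: Evaluate g(x).
g(3.0662) = 1*3.0662 - 12 = -8.9338
Step 3: Compute Lagrangian.
L = 55.9373 + 3*-8.9338 = 29.1359


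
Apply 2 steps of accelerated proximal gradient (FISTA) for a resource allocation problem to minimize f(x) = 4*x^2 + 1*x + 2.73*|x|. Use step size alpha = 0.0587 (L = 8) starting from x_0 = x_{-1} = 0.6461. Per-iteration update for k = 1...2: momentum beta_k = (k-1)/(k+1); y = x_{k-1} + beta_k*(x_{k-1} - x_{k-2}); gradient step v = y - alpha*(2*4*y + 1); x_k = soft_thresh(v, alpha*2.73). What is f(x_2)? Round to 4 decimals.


FISTA on f(x) = 4*x^2 + 1*x + 2.73*|x|
L = 8, alpha = 0.0587
Iteration 1: beta = 0.0, y = 0.6461 + 0.0*(0.6461 - 0.6461) = 0.6461
  grad(y) = 6.1688, v = y - alpha*grad = 0.284
  prox(v) = soft_thresh(0.284, 0.1603) = 0.1237
Iteration 2: beta = 0.3333, y = 0.1237 + 0.3333*(0.1237 - 0.6461) = -0.0504
  grad(y) = 0.597, v = y - alpha*grad = -0.0854
  prox(v) = soft_thresh(-0.0854, 0.1603) = 0.0
f(x_2) = 4*0.0^2 + 1*0.0 + 2.73*|0.0| = 0.0


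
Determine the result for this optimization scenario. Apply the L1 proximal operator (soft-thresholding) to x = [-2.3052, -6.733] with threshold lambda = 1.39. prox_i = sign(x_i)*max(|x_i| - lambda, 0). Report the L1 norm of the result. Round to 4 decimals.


Soft-thresholding with lambda = 1.39:
prox(-2.3052) = sign(-2.3052)*max(|-2.3052| - 1.39, 0) = -0.9152
prox(-6.733) = sign(-6.733)*max(|-6.733| - 1.39, 0) = -5.343
prox(x) = [-0.9152, -5.343]
||prox(x)||_1 = 0.9152 + 5.343 = 6.2582


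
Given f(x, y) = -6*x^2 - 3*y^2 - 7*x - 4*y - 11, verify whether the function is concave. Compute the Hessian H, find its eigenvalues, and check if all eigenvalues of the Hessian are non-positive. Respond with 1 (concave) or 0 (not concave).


The Hessian of f(x,y) = -6*x^2 - 3*y^2 - 7*x - 4*y - 11 is:
H = [[-12, 0], [0, -6]]
Trace = -12 - 6 = -18
Determinant = -12*-6 - (0)^2 = 72
Discriminant = (-18)^2 - 4*72 = 36.0
Eigenvalues: lambda_1 = -12.0, lambda_2 = -6.0
The function is concave.

1


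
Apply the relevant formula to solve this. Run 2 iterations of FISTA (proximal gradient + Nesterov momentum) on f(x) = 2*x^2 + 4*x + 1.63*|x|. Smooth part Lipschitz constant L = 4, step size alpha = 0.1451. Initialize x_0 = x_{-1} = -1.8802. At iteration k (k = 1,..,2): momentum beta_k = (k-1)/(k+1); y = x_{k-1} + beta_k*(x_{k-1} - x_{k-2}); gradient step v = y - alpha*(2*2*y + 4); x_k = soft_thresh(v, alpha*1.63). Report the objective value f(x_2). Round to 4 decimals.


FISTA on f(x) = 2*x^2 + 4*x + 1.63*|x|
L = 4, alpha = 0.1451
Iteration 1: beta = 0.0, y = -1.8802 + 0.0*(-1.8802 + 1.8802) = -1.8802
  grad(y) = -3.5208, v = y - alpha*grad = -1.3693
  prox(v) = soft_thresh(-1.3693, 0.2365) = -1.1328
Iteration 2: beta = 0.3333, y = -1.1328 + 0.3333*(-1.1328 + 1.8802) = -0.8837
  grad(y) = 0.4652, v = y - alpha*grad = -0.9512
  prox(v) = soft_thresh(-0.9512, 0.2365) = -0.7147
f(x_2) = 2*(-0.7147)^2 + 4*(-0.7147) + 1.63*|-0.7147| = -0.6723


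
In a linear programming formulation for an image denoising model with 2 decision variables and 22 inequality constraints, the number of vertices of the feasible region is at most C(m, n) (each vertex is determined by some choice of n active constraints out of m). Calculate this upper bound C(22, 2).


Each vertex corresponds to some choice of n active constraints out of m, so the number of vertices is at most C(m, n) = m! / (n!(m-n)!).
m = 22, n = 2
Numerator: 22 * 21
Denominator: 2! = 2
C(22, 2) = 231


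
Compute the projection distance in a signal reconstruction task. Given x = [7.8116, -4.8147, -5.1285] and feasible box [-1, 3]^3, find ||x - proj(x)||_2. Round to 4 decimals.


Project each component onto [-1, 3].
clip(7.8116) = 3.0, clip(-4.8147) = -1.0, clip(-5.1285) = -1.0
Projection = [3.0, -1.0, -1.0]
Squared diffs: [23.1515, 14.5519, 17.0445]
Distance = sqrt(54.7479) = 7.3992


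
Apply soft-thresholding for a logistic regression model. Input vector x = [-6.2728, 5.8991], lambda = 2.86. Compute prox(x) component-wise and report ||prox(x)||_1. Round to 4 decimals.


Soft-thresholding with lambda = 2.86:
prox(-6.2728) = sign(-6.2728)*max(|-6.2728| - 2.86, 0) = -3.4128
prox(5.8991) = sign(5.8991)*max(|5.8991| - 2.86, 0) = 3.0391
prox(x) = [-3.4128, 3.0391]
||prox(x)||_1 = 3.4128 + 3.0391 = 6.4519


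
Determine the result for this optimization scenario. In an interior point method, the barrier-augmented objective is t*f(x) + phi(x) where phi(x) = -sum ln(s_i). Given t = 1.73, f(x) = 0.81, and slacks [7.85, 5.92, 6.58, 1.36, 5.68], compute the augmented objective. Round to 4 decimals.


Step 1: Compute log-barrier.
ln values: [2.0605, 1.7783, 1.884, 0.3075, 1.737]
phi = -(2.0605 + 1.7783 + 1.884 + 0.3075 + 1.737) = -7.7673
Step 2: Compute augmented objective.
t*f(x) = 1.73*0.81 = 1.4013
Total = 1.4013 - 7.7673 = -6.366


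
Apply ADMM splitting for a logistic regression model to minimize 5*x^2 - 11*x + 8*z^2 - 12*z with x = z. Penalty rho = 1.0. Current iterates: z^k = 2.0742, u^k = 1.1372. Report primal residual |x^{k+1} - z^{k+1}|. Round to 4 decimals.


ADMM iteration with rho = 1.0, z^k = 2.0742, u^k = 1.1372
Step 1: x-update.
Minimize 5*x^2 - 11*x + (1.0/2)*(x - 2.0742 + 1.1372)^2
FOC: (2*5 + 1.0)*x = 11 + 1.0*(2.0742 - 1.1372)
x^{k+1} = 1.0852
Step 2: z-update.
Minimize 8*z^2 - 12*z + (1.0/2)*(1.0852 - z + 1.1372)^2
FOC: (2*8 + 1.0)*z = 12 + 1.0*(1.0852 + 1.1372)
z^{k+1} = 0.8366
Step 3: u-update.
u^{k+1} = 1.1372 + 1.0852 - 0.8366 = 1.3858
Step 4: Primal residual = |1.0852 - 0.8366| = 0.2486


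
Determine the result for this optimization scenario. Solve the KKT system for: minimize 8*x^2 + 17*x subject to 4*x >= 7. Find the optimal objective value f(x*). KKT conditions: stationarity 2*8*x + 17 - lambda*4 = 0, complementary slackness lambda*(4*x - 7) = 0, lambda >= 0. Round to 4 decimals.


Step 1: Try lambda = 0 (constraint inactive).
x_unc = -17/(2*8) = -1.0625
Check: 4*-1.0625 = -4.25 < 7 -- violated!
Step 2: Constraint must be active: 4*x = 7
x* = 7/4 = 1.75
lambda = (2*8*1.75 + 17)/4 = 11.25
Step 3: Compute optimal value.
f(x*) = 8*1.75^2 + 17*1.75 = 54.25


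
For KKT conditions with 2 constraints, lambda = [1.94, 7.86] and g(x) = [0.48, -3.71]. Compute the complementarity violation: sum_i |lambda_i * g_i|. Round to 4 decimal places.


KKT complementary slackness check:
lambda_1 * g_1 = 1.94 * 0.48 = 0.9312
lambda_2 * g_2 = 7.86 * -3.71 = -29.1606
Total violation = 0.9312 + 29.1606 = 30.0918


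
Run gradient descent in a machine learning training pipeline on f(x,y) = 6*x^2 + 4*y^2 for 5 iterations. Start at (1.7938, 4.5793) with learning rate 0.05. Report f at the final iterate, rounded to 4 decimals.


Gradient descent on f(x,y) = 6*x^2 + 4*y^2.
Starting point: (1.7938, 4.5793), alpha = 0.05
Step 1: grad_x = 2*6*1.7938 = 21.5256, grad_y = 2*4*4.5793 = 36.6344
  x_1 = 1.7938 - 0.05*21.5256 = 0.7175
  y_1 = 4.5793 - 0.05*36.6344 = 2.7476
Step 2: grad_x = 2*6*0.7175 = 8.6102, grad_y = 2*4*2.7476 = 21.9806
  x_2 = 0.7175 - 0.05*8.6102 = 0.287
  y_2 = 2.7476 - 0.05*21.9806 = 1.6485
Step 3: grad_x = 2*6*0.287 = 3.4441, grad_y = 2*4*1.6485 = 13.1884
  x_3 = 0.287 - 0.05*3.4441 = 0.1148
  y_3 = 1.6485 - 0.05*13.1884 = 0.9891
Step 4: grad_x = 2*6*0.1148 = 1.3776, grad_y = 2*4*0.9891 = 7.913
  x_4 = 0.1148 - 0.05*1.3776 = 0.0459
  y_4 = 0.9891 - 0.05*7.913 = 0.5935
Step 5: grad_x = 2*6*0.0459 = 0.5511, grad_y = 2*4*0.5935 = 4.7478
  x_5 = 0.0459 - 0.05*0.5511 = 0.0184
  y_5 = 0.5935 - 0.05*4.7478 = 0.3561
f(0.0184, 0.3561) = 6*0.0184^2 + 4*0.3561^2 = 0.5092


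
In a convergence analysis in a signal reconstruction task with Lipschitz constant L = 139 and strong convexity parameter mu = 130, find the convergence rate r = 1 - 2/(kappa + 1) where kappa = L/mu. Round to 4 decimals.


Step 1: Compute the condition number.
kappa = L/mu = 139/130 = 1.0692
Step 2: Compute the convergence rate.
r = 1 - 2/(kappa + 1) = 1 - 2*mu/(L + mu) = (L - mu)/(L + mu) = 9/269 = 0.0335


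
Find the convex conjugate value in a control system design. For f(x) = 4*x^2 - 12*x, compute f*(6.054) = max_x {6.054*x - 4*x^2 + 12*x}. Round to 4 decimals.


f*(y) = sup_x {y*x - a*x^2 - b*x} = sup_x {(y-b)*x - a*x^2}
FOC: (y - b) - 2a*x = 0 => x* = (y - b)/(2a)
x* = (6.054 + 12)/(2*4) = 2.2568
f*(6.054) = (y-b)^2/(4a) = (6.054 + 12)^2/(4*4)
= 325.9469/16 = 20.3717


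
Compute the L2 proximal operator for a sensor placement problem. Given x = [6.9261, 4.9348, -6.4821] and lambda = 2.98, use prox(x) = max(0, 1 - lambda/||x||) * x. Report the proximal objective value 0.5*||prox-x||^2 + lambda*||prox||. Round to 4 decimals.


Step 1: Compute ||x||.
||x|| = 10.693
Step 2: Compute scaling factor.
scale = max(0, 1 - 2.98/10.693) = 0.7213
Step 3: prox(x) = [4.9959, 3.5595, -4.6756]
||prox(x)|| = 7.713
Step 4: Proximal objective.
0.5*||prox-x||^2 = 4.4402
lambda*||prox|| = 22.9847
Total = 27.425


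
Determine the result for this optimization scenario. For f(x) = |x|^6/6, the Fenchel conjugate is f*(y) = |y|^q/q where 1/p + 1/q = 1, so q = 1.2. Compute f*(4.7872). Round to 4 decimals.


The conjugate exponent q satisfies 1/p + 1/q = 1.
p = 6, so q = 6/(6 - 1) = 1.2
|y|^q = 4.7872^1.2 = 6.5478
f*(4.7872) = 6.5478 / 1.2 = 5.4565


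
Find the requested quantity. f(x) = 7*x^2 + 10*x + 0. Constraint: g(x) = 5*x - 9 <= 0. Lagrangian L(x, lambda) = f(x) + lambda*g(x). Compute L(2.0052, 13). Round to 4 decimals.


Step 1: Evaluate f(x).
f(2.0052) = 7*2.0052^2 + 10*2.0052 + 0 = 48.1978
Step 2: Evaluate g(x).
g(2.0052) = 5*2.0052 - 9 = 1.026
Step 3: Compute Lagrangian.
L = 48.1978 + 13*1.026 = 61.5358


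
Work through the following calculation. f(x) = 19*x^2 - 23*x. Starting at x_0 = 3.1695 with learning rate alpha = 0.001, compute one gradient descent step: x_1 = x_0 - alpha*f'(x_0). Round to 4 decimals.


We compute the gradient at x_0 and apply the update.
f'(x) = 38*x - 23
f'(3.1695) = 38*3.1695 - 23 = 97.441
x_1 = 3.1695 - 0.001*97.441 = 3.0721


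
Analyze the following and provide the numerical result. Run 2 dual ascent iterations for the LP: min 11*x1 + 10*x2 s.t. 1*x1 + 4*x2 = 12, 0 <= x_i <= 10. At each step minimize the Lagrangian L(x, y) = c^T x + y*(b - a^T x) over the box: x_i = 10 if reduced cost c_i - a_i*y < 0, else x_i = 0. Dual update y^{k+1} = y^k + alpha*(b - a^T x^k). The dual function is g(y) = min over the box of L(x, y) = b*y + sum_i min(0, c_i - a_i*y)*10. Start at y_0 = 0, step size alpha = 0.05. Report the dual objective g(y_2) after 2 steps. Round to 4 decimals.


Dual ascent for LP: min 11*x1 + 10*x2, 1*x1 + 4*x2 = 12, 0 <= x_i <= 10
Step 1: y^k = 0.0, reduced costs: (11.0, 10.0)
  x^k = (0.0, 0.0), subgradient = b - a^T x = 12.0
  y^{k+1} = 0.0 + 0.05*12.0 = 0.6
Step 2: y^k = 0.6, reduced costs: (10.4, 7.6)
  x^k = (0.0, 0.0), subgradient = b - a^T x = 12.0
  y^{k+1} = 0.6 + 0.05*12.0 = 1.2
Dual objective at y_2 = 1.2: reduced costs (9.8, 5.2), box minimizer x = (0.0, 0.0)
g(y_2) = b*y + (c1 - a1*y)*x1 + (c2 - a2*y)*x2 = 12*1.2 + 9.8*0.0 + 5.2*0.0 = 14.4 + 0.0 + 0.0 = 14.4


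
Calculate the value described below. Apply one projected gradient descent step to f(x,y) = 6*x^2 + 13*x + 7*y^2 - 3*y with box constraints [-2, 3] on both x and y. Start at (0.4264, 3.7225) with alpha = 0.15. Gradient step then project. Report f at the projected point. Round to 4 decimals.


Step 1: Compute gradient at (0.4264, 3.7225).
grad_x = 2*6*0.4264 + 13 = 18.1168
grad_y = 2*7*3.7225 - 3 = 49.115
Step 2: Gradient step.
x_raw = 0.4264 - 0.15*18.1168 = -2.2911
y_raw = 3.7225 - 0.15*49.115 = -3.6448
Step 3: Project onto [-2, 3].
x_proj = clip(-2.2911) = -2.0
y_proj = clip(-3.6448) = -2.0
Step 4: Evaluate f.
f(-2.0, -2.0) = 32.0


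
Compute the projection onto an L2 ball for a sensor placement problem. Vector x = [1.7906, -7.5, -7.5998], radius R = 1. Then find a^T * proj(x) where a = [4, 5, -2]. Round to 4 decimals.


Step 1: Compute ||x|| (intermediates to 6 decimals).
||x|| = sqrt(1.7906^2 + (-7.5)^2 + (-7.5998)^2) = 10.826505
Step 2: Project.
Since ||x|| > R, scale = R/||x|| = 1/10.826505 = 0.092366, proj(x) = scale * x
proj(x) = [0.165391, -0.692745, -0.701963]
Step 3: Dot product.
a^T * proj(x) = 4*0.165391 + 5*(-0.692745) - 2*(-0.701963) = -1.3982


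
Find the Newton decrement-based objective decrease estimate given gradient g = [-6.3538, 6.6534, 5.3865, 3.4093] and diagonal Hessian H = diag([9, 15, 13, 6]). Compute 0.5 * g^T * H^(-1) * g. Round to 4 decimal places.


Step 1: H is diagonal, so H^(-1) * g = [-0.706, 0.4436, 0.4143, 0.5682].
Step 2: g^T H^(-1) g = sum_i g_i^2 / H_ii
  = (-6.3538)^2/9 + (6.6534)^2/15 + (5.3865)^2/13 + (3.4093)^2/6
  = 4.4856 + 2.9512 + 2.2319 + 1.9372 = 11.6059
Step 3: Objective decrease = 0.5 * g^T H^(-1) g = 5.803


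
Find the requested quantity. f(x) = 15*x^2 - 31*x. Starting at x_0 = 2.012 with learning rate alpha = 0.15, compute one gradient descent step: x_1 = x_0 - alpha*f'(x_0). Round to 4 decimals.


We compute the gradient at x_0 and apply the update.
f'(x) = 30*x - 31
f'(2.012) = 30*2.012 - 31 = 29.36
x_1 = 2.012 - 0.15*29.36 = -2.392


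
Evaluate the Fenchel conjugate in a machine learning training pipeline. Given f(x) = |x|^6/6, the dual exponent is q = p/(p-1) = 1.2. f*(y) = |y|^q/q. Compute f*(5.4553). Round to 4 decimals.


The conjugate exponent q satisfies 1/p + 1/q = 1.
p = 6, so q = 6/(6 - 1) = 1.2
|y|^q = 5.4553^1.2 = 7.6592
f*(5.4553) = 7.6592 / 1.2 = 6.3827


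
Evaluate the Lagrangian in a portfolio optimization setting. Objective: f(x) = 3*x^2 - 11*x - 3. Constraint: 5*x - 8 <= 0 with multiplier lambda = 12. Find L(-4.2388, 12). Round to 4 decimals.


Step 1: Evaluate f(x).
f(-4.2388) = 3*(-4.2388)^2 - 11*(-4.2388) - 3 = 97.5291
Step 2: Evaluate g(x).
g(-4.2388) = 5*-4.2388 - 8 = -29.194
Step 3: Compute Lagrangian.
L = 97.5291 + 12*-29.194 = -252.7989


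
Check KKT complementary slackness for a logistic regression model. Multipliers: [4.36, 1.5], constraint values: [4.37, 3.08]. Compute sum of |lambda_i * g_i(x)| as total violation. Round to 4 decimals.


KKT complementary slackness check:
lambda_1 * g_1 = 4.36 * 4.37 = 19.0532
lambda_2 * g_2 = 1.5 * 3.08 = 4.62
Total violation = 19.0532 + 4.62 = 23.6732


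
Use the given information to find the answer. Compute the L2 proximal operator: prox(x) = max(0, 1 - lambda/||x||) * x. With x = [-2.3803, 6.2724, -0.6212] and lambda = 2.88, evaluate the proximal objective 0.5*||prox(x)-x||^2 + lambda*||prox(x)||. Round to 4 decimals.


Step 1: Compute ||x||.
||x|| = 6.7376
Step 2: Compute scaling factor.
scale = max(0, 1 - 2.88/6.7376) = 0.5725
Step 3: prox(x) = [-1.3628, 3.5912, -0.3557]
||prox(x)|| = 3.8576
Step 4: Proximal objective.
0.5*||prox-x||^2 = 4.1472
lambda*||prox|| = 11.1099
Total = 15.257


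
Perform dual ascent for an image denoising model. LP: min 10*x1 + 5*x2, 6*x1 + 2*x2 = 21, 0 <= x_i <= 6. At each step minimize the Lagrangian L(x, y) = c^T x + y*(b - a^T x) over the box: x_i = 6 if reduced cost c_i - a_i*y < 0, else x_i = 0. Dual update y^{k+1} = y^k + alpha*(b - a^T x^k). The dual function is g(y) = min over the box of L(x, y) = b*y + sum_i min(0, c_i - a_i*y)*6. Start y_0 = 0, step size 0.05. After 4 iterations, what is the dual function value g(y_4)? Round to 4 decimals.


Dual ascent for LP: min 10*x1 + 5*x2, 6*x1 + 2*x2 = 21, 0 <= x_i <= 6
Step 1: y^k = 0.0, reduced costs: (10.0, 5.0)
  x^k = (0.0, 0.0), subgradient = b - a^T x = 21.0
  y^{k+1} = 0.0 + 0.05*21.0 = 1.05
Step 2: y^k = 1.05, reduced costs: (3.7, 2.9)
  x^k = (0.0, 0.0), subgradient = b - a^T x = 21.0
  y^{k+1} = 1.05 + 0.05*21.0 = 2.1
Step 3: y^k = 2.1, reduced costs: (-2.6, 0.8)
  x^k = (6.0, 0.0), subgradient = b - a^T x = -15.0
  y^{k+1} = 2.1 + 0.05*-15.0 = 1.35
Step 4: y^k = 1.35, reduced costs: (1.9, 2.3)
  x^k = (0.0, 0.0), subgradient = b - a^T x = 21.0
  y^{k+1} = 1.35 + 0.05*21.0 = 2.4
Dual objective at y_4 = 2.4: reduced costs (-4.4, 0.2), box minimizer x = (6.0, 0.0)
g(y_4) = b*y + (c1 - a1*y)*x1 + (c2 - a2*y)*x2 = 21*2.4 + (-4.4)*6.0 + 0.2*0.0 = 50.4 - 26.4 + 0.0 = 24.0


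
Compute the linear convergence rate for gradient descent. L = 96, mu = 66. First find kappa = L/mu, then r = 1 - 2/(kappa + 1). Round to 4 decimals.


Step 1: Compute the condition number.
kappa = L/mu = 96/66 = 1.4545
Step 2: Compute the convergence rate.
r = 1 - 2/(kappa + 1) = 1 - 2*mu/(L + mu) = (L - mu)/(L + mu) = 30/162 = 0.1852


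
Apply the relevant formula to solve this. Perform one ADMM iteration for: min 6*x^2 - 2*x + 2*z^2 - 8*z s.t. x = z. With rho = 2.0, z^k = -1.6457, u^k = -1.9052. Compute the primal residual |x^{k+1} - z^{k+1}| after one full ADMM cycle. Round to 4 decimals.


ADMM iteration with rho = 2.0, z^k = -1.6457, u^k = -1.9052
Step 1: x-update.
Minimize 6*x^2 - 2*x + (2.0/2)*(x + 1.6457 - 1.9052)^2
FOC: (2*6 + 2.0)*x = 2 + 2.0*(-1.6457 + 1.9052)
x^{k+1} = 0.1799
Step 2: z-update.
Minimize 2*z^2 - 8*z + (2.0/2)*(0.1799 - z - 1.9052)^2
FOC: (2*2 + 2.0)*z = 8 + 2.0*(0.1799 - 1.9052)
z^{k+1} = 0.7582
Step 3: u-update.
u^{k+1} = -1.9052 + 0.1799 - 0.7582 = -2.4835
Step 4: Primal residual = |0.1799 - 0.7582| = 0.5783


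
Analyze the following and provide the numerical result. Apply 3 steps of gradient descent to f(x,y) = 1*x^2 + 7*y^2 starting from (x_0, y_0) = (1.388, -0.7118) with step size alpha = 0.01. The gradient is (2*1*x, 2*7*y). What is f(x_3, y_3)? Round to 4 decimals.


Gradient descent on f(x,y) = 1*x^2 + 7*y^2.
Starting point: (1.388, -0.7118), alpha = 0.01
Step 1: grad_x = 2*1*1.388 = 2.776, grad_y = 2*7*-0.7118 = -9.9652
  x_1 = 1.388 - 0.01*2.776 = 1.3602
  y_1 = -0.7118 - 0.01*-9.9652 = -0.6121
Step 2: grad_x = 2*1*1.3602 = 2.7205, grad_y = 2*7*-0.6121 = -8.5701
  x_2 = 1.3602 - 0.01*2.7205 = 1.333
  y_2 = -0.6121 - 0.01*-8.5701 = -0.5264
Step 3: grad_x = 2*1*1.333 = 2.6661, grad_y = 2*7*-0.5264 = -7.3703
  x_3 = 1.333 - 0.01*2.6661 = 1.3064
  y_3 = -0.5264 - 0.01*-7.3703 = -0.4527
f(1.3064, -0.4527) = 1*1.3064^2 + 7*(-0.4527)^2 = 3.1415


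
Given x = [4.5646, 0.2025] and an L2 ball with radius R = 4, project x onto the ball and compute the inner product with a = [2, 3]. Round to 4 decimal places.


Step 1: Compute ||x|| (intermediates to 6 decimals).
||x|| = sqrt(4.5646^2 + 0.2025^2) = 4.56909
Step 2: Project.
Since ||x|| > R, scale = R/||x|| = 4/4.56909 = 0.875448, proj(x) = scale * x
proj(x) = [3.99607, 0.177278]
Step 3: Dot product.
a^T * proj(x) = 2*3.99607 + 3*0.177278 = 8.524


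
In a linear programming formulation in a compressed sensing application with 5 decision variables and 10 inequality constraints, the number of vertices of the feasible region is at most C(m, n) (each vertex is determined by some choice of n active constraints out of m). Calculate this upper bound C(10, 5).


Each vertex corresponds to some choice of n active constraints out of m, so the number of vertices is at most C(m, n) = m! / (n!(m-n)!).
m = 10, n = 5
Numerator: 10 * 9 * 8 * 7 * 6
Denominator: 5! = 120
C(10, 5) = 252


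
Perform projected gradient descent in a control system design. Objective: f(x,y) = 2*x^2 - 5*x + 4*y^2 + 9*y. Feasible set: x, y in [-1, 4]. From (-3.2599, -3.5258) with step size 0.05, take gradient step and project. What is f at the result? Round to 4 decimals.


Step 1: Compute gradient at (-3.2599, -3.5258).
grad_x = 2*2*-3.2599 - 5 = -18.0396
grad_y = 2*4*-3.5258 + 9 = -19.2064
Step 2: Gradient step.
x_raw = -3.2599 - 0.05*-18.0396 = -2.3579
y_raw = -3.5258 - 0.05*-19.2064 = -2.5655
Step 3: Project onto [-1, 4].
x_proj = clip(-2.3579) = -1.0
y_proj = clip(-2.5655) = -1.0
Step 4: Evaluate f.
f(-1.0, -1.0) = 2.0


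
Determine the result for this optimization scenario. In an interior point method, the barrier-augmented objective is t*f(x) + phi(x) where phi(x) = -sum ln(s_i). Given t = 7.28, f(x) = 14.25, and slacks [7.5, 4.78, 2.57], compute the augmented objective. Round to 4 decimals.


Step 1: Compute log-barrier.
ln values: [2.0149, 1.5644, 0.9439]
phi = -(2.0149 + 1.5644 + 0.9439) = -4.5232
Step 2: Compute augmented objective.
t*f(x) = 7.28*14.25 = 103.74
Total = 103.74 - 4.5232 = 99.2168


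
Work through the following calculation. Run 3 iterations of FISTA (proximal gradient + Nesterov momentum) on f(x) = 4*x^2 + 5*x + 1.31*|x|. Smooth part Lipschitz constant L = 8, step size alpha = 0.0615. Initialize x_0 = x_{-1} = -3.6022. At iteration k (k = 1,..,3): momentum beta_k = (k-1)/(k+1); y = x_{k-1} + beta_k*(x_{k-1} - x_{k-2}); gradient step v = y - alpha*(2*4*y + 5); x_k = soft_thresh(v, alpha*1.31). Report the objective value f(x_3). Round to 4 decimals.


FISTA on f(x) = 4*x^2 + 5*x + 1.31*|x|
L = 8, alpha = 0.0615
Iteration 1: beta = 0.0, y = -3.6022 + 0.0*(-3.6022 + 3.6022) = -3.6022
  grad(y) = -23.8176, v = y - alpha*grad = -2.1374
  prox(v) = soft_thresh(-2.1374, 0.0806) = -2.0569
Iteration 2: beta = 0.3333, y = -2.0569 + 0.3333*(-2.0569 + 3.6022) = -1.5417
  grad(y) = -7.3339, v = y - alpha*grad = -1.0907
  prox(v) = soft_thresh(-1.0907, 0.0806) = -1.0101
Iteration 3: beta = 0.5, y = -1.0101 + 0.5*(-1.0101 + 2.0569) = -0.4868
  grad(y) = 1.1058, v = y - alpha*grad = -0.5548
  prox(v) = soft_thresh(-0.5548, 0.0806) = -0.4742
f(x_3) = 4*(-0.4742)^2 + 5*(-0.4742) + 1.31*|-0.4742| = -0.8503


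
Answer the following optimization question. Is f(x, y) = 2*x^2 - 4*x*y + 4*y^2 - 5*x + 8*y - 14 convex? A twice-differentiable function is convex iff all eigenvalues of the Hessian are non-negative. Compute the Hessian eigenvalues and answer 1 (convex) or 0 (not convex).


The Hessian of f(x,y) = 2*x^2 - 4*x*y + 4*y^2 - 5*x + 8*y - 14 is:
H = [[4, -4], [-4, 8]]
Trace = 4 + 8 = 12
Determinant = 4*8 - (-4)^2 = 16
Discriminant = (12)^2 - 4*16 = 80.0
Eigenvalues: lambda_1 = 1.5279, lambda_2 = 10.4721
The function is convex.

1


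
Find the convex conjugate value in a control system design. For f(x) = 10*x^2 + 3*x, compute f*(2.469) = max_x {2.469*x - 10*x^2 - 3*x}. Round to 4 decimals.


f*(y) = sup_x {y*x - a*x^2 - b*x} = sup_x {(y-b)*x - a*x^2}
FOC: (y - b) - 2a*x = 0 => x* = (y - b)/(2a)
x* = (2.469 - 3)/(2*10) = -0.0266
f*(2.469) = (y-b)^2/(4a) = (2.469 - 3)^2/(4*10)
= 0.282/40 = 0.007


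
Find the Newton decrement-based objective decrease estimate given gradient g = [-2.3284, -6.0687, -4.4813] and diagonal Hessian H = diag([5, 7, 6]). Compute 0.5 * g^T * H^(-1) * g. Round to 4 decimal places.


Step 1: H is diagonal, so H^(-1) * g = [-0.4657, -0.867, -0.7469].
Step 2: g^T H^(-1) g = sum_i g_i^2 / H_ii
  = (-2.3284)^2/5 + (-6.0687)^2/7 + (-4.4813)^2/6
  = 1.0843 + 5.2613 + 3.347 = 9.6926
Step 3: Objective decrease = 0.5 * g^T H^(-1) g = 4.8463


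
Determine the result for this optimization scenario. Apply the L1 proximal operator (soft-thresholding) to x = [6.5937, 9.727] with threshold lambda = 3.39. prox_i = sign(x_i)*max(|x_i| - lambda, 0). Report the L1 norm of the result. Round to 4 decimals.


Soft-thresholding with lambda = 3.39:
prox(6.5937) = sign(6.5937)*max(|6.5937| - 3.39, 0) = 3.2037
prox(9.727) = sign(9.727)*max(|9.727| - 3.39, 0) = 6.337
prox(x) = [3.2037, 6.337]
||prox(x)||_1 = 3.2037 + 6.337 = 9.5407


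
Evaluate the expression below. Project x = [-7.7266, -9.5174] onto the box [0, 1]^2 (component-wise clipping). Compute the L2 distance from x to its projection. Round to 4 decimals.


Project each component onto [0, 1].
clip(-7.7266) = 0.0, clip(-9.5174) = 0.0
Projection = [0.0, 0.0]
Squared diffs: [59.7003, 90.5809]
Distance = sqrt(150.2812) = 12.2589


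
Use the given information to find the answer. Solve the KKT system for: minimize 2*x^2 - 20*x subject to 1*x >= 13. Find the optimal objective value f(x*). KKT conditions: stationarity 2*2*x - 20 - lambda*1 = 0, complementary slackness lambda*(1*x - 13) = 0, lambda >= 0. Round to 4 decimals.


Step 1: Try lambda = 0 (constraint inactive).
x_unc = 20/(2*2) = 5.0
Check: 1*5.0 = 5.0 < 13 -- violated!
Step 2: Constraint must be active: 1*x = 13
x* = 13/1 = 13.0
lambda = (2*2*13.0 - 20)/1 = 32.0
Step 3: Compute optimal value.
f(x*) = 2*13.0^2 - 20*13.0 = 78.0


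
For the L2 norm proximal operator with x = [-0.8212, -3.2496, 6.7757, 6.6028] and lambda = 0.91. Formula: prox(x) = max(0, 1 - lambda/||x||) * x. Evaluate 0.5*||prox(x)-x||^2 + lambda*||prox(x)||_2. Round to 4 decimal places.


Step 1: Compute ||x||.
||x|| = 10.037
Step 2: Compute scaling factor.
scale = max(0, 1 - 0.91/10.037) = 0.9093
Step 3: prox(x) = [-0.7467, -2.955, 6.1614, 6.0042]
||prox(x)|| = 9.127
Step 4: Proximal objective.
0.5*||prox-x||^2 = 0.4141
lambda*||prox|| = 8.3056
Total = 8.7196


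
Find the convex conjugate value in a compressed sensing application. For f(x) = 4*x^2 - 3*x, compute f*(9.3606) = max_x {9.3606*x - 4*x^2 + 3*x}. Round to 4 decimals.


f*(y) = sup_x {y*x - a*x^2 - b*x} = sup_x {(y-b)*x - a*x^2}
FOC: (y - b) - 2a*x = 0 => x* = (y - b)/(2a)
x* = (9.3606 + 3)/(2*4) = 1.5451
f*(9.3606) = (y-b)^2/(4a) = (9.3606 + 3)^2/(4*4)
= 152.7844/16 = 9.549


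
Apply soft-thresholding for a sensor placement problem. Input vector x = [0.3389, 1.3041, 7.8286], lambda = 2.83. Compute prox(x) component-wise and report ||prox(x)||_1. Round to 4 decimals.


Soft-thresholding with lambda = 2.83:
prox(0.3389) = sign(0.3389)*max(|0.3389| - 2.83, 0) = 0.0
prox(1.3041) = sign(1.3041)*max(|1.3041| - 2.83, 0) = 0.0
prox(7.8286) = sign(7.8286)*max(|7.8286| - 2.83, 0) = 4.9986
prox(x) = [0.0, 0.0, 4.9986]
||prox(x)||_1 = 0.0 + 0.0 + 4.9986 = 4.9986


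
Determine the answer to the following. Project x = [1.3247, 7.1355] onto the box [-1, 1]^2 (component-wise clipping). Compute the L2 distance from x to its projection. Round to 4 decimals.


Project each component onto [-1, 1].
clip(1.3247) = 1.0, clip(7.1355) = 1.0
Projection = [1.0, 1.0]
Squared diffs: [0.1054, 37.6444]
Distance = sqrt(37.7498) = 6.1441


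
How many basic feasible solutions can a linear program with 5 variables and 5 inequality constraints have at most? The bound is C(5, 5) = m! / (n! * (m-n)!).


Each vertex corresponds to some choice of n active constraints out of m, so the number of vertices is at most C(m, n) = m! / (n!(m-n)!).
m = 5, n = 5
Numerator: 5 * 4 * 3 * 2 * 1
Denominator: 5! = 120
C(5, 5) = 1


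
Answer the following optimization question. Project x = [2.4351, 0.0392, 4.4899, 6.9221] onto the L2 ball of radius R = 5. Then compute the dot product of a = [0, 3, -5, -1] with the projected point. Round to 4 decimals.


Step 1: Compute ||x|| (intermediates to 6 decimals).
||x|| = sqrt(2.4351^2 + 0.0392^2 + 4.4899^2 + 6.9221^2) = 8.602669
Step 2: Project.
Since ||x|| > R, scale = R/||x|| = 5/8.602669 = 0.581215, proj(x) = scale * x
proj(x) = [1.415317, 0.022784, 2.609597, 4.023228]
Step 3: Dot product.
a^T * proj(x) = 0*1.415317 + 3*0.022784 - 5*2.609597 - 1*4.023228 = -17.0029


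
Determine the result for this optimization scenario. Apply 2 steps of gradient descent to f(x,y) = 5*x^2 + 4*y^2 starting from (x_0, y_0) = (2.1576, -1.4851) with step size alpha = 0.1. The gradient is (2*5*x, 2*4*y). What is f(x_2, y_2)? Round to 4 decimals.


Gradient descent on f(x,y) = 5*x^2 + 4*y^2.
Starting point: (2.1576, -1.4851), alpha = 0.1
Step 1: grad_x = 2*5*2.1576 = 21.576, grad_y = 2*4*-1.4851 = -11.8808
  x_1 = 2.1576 - 0.1*21.576 = 0.0
  y_1 = -1.4851 - 0.1*-11.8808 = -0.297
Step 2: grad_x = 2*5*0.0 = 0.0, grad_y = 2*4*-0.297 = -2.3762
  x_2 = 0.0 - 0.1*0.0 = 0.0
  y_2 = -0.297 - 0.1*-2.3762 = -0.0594
f(0.0, -0.0594) = 5*0.0^2 + 4*(-0.0594)^2 = 0.0141


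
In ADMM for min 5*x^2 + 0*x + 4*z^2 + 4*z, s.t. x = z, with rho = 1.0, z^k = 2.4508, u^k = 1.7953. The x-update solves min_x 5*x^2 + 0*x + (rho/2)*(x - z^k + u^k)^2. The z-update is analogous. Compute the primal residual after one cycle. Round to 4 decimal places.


ADMM iteration with rho = 1.0, z^k = 2.4508, u^k = 1.7953
Step 1: x-update.
Minimize 5*x^2 + 0*x + (1.0/2)*(x - 2.4508 + 1.7953)^2
FOC: (2*5 + 1.0)*x = 0 + 1.0*(2.4508 - 1.7953)
x^{k+1} = 0.0596
Step 2: z-update.
Minimize 4*z^2 + 4*z + (1.0/2)*(0.0596 - z + 1.7953)^2
FOC: (2*4 + 1.0)*z = -4 + 1.0*(0.0596 + 1.7953)
z^{k+1} = -0.2383
Step 3: u-update.
u^{k+1} = 1.7953 + 0.0596 + 0.2383 = 2.0932
Step 4: Primal residual = |0.0596 + 0.2383| = 0.2979


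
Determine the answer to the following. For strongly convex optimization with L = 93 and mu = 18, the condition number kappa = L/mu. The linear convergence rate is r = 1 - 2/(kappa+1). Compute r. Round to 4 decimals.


Step 1: Compute the condition number.
kappa = L/mu = 93/18 = 5.1667
Step 2: Compute the convergence rate.
r = 1 - 2/(kappa + 1) = 1 - 2*mu/(L + mu) = (L - mu)/(L + mu) = 75/111 = 0.6757


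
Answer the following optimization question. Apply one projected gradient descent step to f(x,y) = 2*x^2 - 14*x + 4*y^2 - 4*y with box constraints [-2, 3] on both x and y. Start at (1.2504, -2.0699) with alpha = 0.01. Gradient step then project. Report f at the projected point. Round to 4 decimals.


Step 1: Compute gradient at (1.2504, -2.0699).
grad_x = 2*2*1.2504 - 14 = -8.9984
grad_y = 2*4*-2.0699 - 4 = -20.5592
Step 2: Gradient step.
x_raw = 1.2504 - 0.01*-8.9984 = 1.3404
y_raw = -2.0699 - 0.01*-20.5592 = -1.8643
Step 3: Project onto [-2, 3].
x_proj = clip(1.3404) = 1.3404
y_proj = clip(-1.8643) = -1.8643
Step 4: Evaluate f.
f(1.3404, -1.8643) = 6.1877


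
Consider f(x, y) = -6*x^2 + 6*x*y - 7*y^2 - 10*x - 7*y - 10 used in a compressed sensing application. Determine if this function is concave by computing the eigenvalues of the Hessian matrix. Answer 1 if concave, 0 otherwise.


The Hessian of f(x,y) = -6*x^2 + 6*x*y - 7*y^2 - 10*x - 7*y - 10 is:
H = [[-12, 6], [6, -14]]
Trace = -12 - 14 = -26
Determinant = -12*-14 - (6)^2 = 132
Discriminant = (-26)^2 - 4*132 = 148.0
Eigenvalues: lambda_1 = -19.0828, lambda_2 = -6.9172
The function is concave.

1


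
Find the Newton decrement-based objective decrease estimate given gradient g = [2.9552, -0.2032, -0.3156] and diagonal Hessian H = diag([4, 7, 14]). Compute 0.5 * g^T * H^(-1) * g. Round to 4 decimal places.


Step 1: H is diagonal, so H^(-1) * g = [0.7388, -0.029, -0.0225].
Step 2: g^T H^(-1) g = sum_i g_i^2 / H_ii
  = (2.9552)^2/4 + (-0.2032)^2/7 + (-0.3156)^2/14
  = 2.1833 + 0.0059 + 0.0071 = 2.1963
Step 3: Objective decrease = 0.5 * g^T H^(-1) g = 1.0982


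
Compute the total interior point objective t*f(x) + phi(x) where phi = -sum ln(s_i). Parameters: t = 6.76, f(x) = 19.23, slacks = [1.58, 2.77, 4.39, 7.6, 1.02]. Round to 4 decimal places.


Step 1: Compute log-barrier.
ln values: [0.4574, 1.0188, 1.4793, 2.0281, 0.0198]
phi = -(0.4574 + 1.0188 + 1.4793 + 2.0281 + 0.0198) = -5.0036
Step 2: Compute augmented objective.
t*f(x) = 6.76*19.23 = 129.9948
Total = 129.9948 - 5.0036 = 124.9912


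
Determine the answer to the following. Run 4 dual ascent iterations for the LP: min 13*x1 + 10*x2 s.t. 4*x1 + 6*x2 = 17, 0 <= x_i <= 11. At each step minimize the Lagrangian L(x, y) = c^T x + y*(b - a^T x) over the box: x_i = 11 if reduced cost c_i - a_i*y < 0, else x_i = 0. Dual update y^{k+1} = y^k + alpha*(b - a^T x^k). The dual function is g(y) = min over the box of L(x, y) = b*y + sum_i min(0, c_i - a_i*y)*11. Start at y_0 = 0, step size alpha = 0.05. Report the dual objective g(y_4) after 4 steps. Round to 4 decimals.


Dual ascent for LP: min 13*x1 + 10*x2, 4*x1 + 6*x2 = 17, 0 <= x_i <= 11
Step 1: y^k = 0.0, reduced costs: (13.0, 10.0)
  x^k = (0.0, 0.0), subgradient = b - a^T x = 17.0
  y^{k+1} = 0.0 + 0.05*17.0 = 0.85
Step 2: y^k = 0.85, reduced costs: (9.6, 4.9)
  x^k = (0.0, 0.0), subgradient = b - a^T x = 17.0
  y^{k+1} = 0.85 + 0.05*17.0 = 1.7
Step 3: y^k = 1.7, reduced costs: (6.2, -0.2)
  x^k = (0.0, 11.0), subgradient = b - a^T x = -49.0
  y^{k+1} = 1.7 + 0.05*-49.0 = -0.75
Step 4: y^k = -0.75, reduced costs: (16.0, 14.5)
  x^k = (0.0, 0.0), subgradient = b - a^T x = 17.0
  y^{k+1} = -0.75 + 0.05*17.0 = 0.1
Dual objective at y_4 = 0.1: reduced costs (12.6, 9.4), box minimizer x = (0.0, 0.0)
g(y_4) = b*y + (c1 - a1*y)*x1 + (c2 - a2*y)*x2 = 17*0.1 + 12.6*0.0 + 9.4*0.0 = 1.7 + 0.0 + 0.0 = 1.7


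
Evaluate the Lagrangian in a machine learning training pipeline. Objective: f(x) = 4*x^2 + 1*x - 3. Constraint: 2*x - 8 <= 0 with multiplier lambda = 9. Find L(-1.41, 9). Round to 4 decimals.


Step 1: Evaluate f(x).
f(-1.41) = 4*(-1.41)^2 + 1*(-1.41) - 3 = 3.5424
Step 2: Evaluate g(x).
g(-1.41) = 2*-1.41 - 8 = -10.82
Step 3: Compute Lagrangian.
L = 3.5424 + 9*-10.82 = -93.8376


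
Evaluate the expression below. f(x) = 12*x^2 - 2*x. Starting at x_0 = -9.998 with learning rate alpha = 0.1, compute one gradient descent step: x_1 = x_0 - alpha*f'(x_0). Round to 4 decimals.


We compute the gradient at x_0 and apply the update.
f'(x) = 24*x - 2
f'(-9.998) = 24*-9.998 - 2 = -241.952
x_1 = -9.998 - 0.1*-241.952 = 14.1972


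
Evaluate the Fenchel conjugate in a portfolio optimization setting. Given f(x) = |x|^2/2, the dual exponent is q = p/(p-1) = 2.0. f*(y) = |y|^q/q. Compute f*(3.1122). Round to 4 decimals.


The conjugate exponent q satisfies 1/p + 1/q = 1.
p = 2, so q = 2/(2 - 1) = 2.0
|y|^q = 3.1122^2.0 = 9.6858
f*(3.1122) = 9.6858 / 2.0 = 4.8429


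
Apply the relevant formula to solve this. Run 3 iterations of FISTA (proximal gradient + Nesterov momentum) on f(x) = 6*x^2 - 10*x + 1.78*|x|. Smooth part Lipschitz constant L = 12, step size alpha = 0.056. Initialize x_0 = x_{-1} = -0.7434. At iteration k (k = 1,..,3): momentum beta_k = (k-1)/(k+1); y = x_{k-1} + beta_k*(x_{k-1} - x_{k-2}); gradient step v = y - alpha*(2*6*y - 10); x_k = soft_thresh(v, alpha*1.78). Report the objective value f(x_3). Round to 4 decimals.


FISTA on f(x) = 6*x^2 - 10*x + 1.78*|x|
L = 12, alpha = 0.056
Iteration 1: beta = 0.0, y = -0.7434 + 0.0*(-0.7434 + 0.7434) = -0.7434
  grad(y) = -18.9208, v = y - alpha*grad = 0.3162
  prox(v) = soft_thresh(0.3162, 0.0997) = 0.2165
Iteration 2: beta = 0.3333, y = 0.2165 + 0.3333*(0.2165 + 0.7434) = 0.5364
  grad(y) = -3.5626, v = y - alpha*grad = 0.736
  prox(v) = soft_thresh(0.736, 0.0997) = 0.6363
Iteration 3: beta = 0.5, y = 0.6363 + 0.5*(0.6363 - 0.2165) = 0.8462
  grad(y) = 0.154, v = y - alpha*grad = 0.8375
  prox(v) = soft_thresh(0.8375, 0.0997) = 0.7379
f(x_3) = 6*0.7379^2 - 10*0.7379 + 1.78*|0.7379| = -2.7986
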